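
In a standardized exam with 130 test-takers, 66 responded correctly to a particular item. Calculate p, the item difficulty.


Item difficulty p = number correct / total examinees
p = 66 / 130
p = 0.5077

0.5077


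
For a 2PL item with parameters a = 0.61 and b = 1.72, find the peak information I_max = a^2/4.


For 2PL, max info at theta = b = 1.72
I_max = a^2 / 4 = 0.61^2 / 4
= 0.3721 / 4
I_max = 0.093

0.093


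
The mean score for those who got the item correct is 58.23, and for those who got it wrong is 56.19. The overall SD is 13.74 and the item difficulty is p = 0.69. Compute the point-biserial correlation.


q = 1 - p = 0.31
rpb = ((M1 - M0) / SD) * sqrt(p * q)
rpb = ((58.23 - 56.19) / 13.74) * sqrt(0.69 * 0.31)
rpb = 0.0687

0.0687


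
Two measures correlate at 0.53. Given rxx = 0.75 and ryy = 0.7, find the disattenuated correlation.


r_corrected = rxy / sqrt(rxx * ryy)
= 0.53 / sqrt(0.75 * 0.7)
= 0.53 / sqrt(0.525)
= 0.53 / 0.724569
r_corrected = 0.7315

0.7315


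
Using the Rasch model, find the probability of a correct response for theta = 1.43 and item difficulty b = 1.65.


theta - b = 1.43 - 1.65 = -0.22
exp(-(theta - b)) = exp(0.22) = 1.2461
P = 1 / (1 + 1.2461)
P = 0.4452

0.4452


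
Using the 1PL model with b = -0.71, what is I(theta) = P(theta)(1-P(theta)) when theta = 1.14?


P = 1/(1+exp(-(1.14--0.71))) = 0.8641
I = P*(1-P) = 0.8641 * 0.1359
I = 0.1174

0.1174


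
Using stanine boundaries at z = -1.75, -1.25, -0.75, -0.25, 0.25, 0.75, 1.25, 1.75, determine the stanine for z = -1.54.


Stanine boundaries: [-1.75, -1.25, -0.75, -0.25, 0.25, 0.75, 1.25, 1.75]
z = -1.54
Check each boundary:
  z >= -1.75 -> could be stanine 2
  z < -1.25
  z < -0.75
  z < -0.25
  z < 0.25
  z < 0.75
  z < 1.25
  z < 1.75
Highest qualifying boundary gives stanine = 2

2


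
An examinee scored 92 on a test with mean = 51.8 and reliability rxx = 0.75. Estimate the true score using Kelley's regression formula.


T_est = rxx * X + (1 - rxx) * mean
T_est = 0.75 * 92 + 0.25 * 51.8
T_est = 69.0 + 12.95
T_est = 81.95

81.95


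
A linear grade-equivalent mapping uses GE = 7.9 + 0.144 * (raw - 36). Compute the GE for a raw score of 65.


raw - median = 65 - 36 = 29
slope * diff = 0.144 * 29 = 4.176
GE = 7.9 + 4.176
GE = 12.076

12.076


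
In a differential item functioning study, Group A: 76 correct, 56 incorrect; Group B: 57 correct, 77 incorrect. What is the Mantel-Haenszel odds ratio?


Odds_A = 76/56 = 1.3571
Odds_B = 57/77 = 0.7403
OR = Odds_A / Odds_B = 1.3571 / 0.7403
Exactly, OR = (76 * 77) / (56 * 57) = 5852 / 3192
OR = 1.8333

1.8333


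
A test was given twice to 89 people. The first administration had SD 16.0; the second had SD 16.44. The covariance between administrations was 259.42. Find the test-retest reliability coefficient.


r = cov(X,Y) / (SD_X * SD_Y)
r = 259.42 / (16.0 * 16.44)
r = 259.42 / 263.04
r = 0.9862

0.9862


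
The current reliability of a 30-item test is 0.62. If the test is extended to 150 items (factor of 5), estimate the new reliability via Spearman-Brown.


r_new = (n * rxx) / (1 + (n-1) * rxx)
r_new = (5 * 0.62) / (1 + 4 * 0.62)
r_new = 3.1 / 3.48
r_new = 0.8908

0.8908


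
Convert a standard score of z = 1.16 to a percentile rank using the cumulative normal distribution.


CDF(z) = 0.5 * (1 + erf(z/sqrt(2)))
erf(0.8202) = 0.754
CDF = 0.877
Percentile rank = 0.877 * 100 = 87.7

87.7


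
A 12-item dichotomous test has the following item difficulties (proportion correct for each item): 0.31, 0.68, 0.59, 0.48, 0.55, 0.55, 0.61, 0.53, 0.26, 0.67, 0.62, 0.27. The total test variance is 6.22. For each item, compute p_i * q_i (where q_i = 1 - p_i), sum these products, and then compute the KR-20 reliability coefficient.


For each item, compute p_i * q_i:
  Item 1: 0.31 * 0.69 = 0.2139
  Item 2: 0.68 * 0.32 = 0.2176
  Item 3: 0.59 * 0.41 = 0.2419
  Item 4: 0.48 * 0.52 = 0.2496
  Item 5: 0.55 * 0.45 = 0.2475
  Item 6: 0.55 * 0.45 = 0.2475
  Item 7: 0.61 * 0.39 = 0.2379
  Item 8: 0.53 * 0.47 = 0.2491
  Item 9: 0.26 * 0.74 = 0.1924
  Item 10: 0.67 * 0.33 = 0.2211
  Item 11: 0.62 * 0.38 = 0.2356
  Item 12: 0.27 * 0.73 = 0.1971
Sum(p_i * q_i) = 0.2139 + 0.2176 + 0.2419 + 0.2496 + 0.2475 + 0.2475 + 0.2379 + 0.2491 + 0.1924 + 0.2211 + 0.2356 + 0.1971 = 2.7512
KR-20 = (k/(k-1)) * (1 - Sum(p_i*q_i) / Var_total)
= (12/11) * (1 - 2.7512/6.22)
= 1.0909 * 0.5577
KR-20 = 0.6084

0.6084


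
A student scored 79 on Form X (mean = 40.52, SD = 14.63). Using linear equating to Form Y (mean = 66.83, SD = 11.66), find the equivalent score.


slope = SD_Y / SD_X = 11.66 / 14.63 ~ 0.797
intercept = mean_Y - slope * mean_X = 66.83 - (11.66 / 14.63) * 40.52 ~ 34.5359
Y = slope * X + intercept. To avoid rounding drift from the rounded slope/intercept, evaluate the equivalent form Y = mean_Y + SD_Y * (X - mean_X) / SD_X at full precision:
Y = 66.83 + 11.66 * (79 - 40.52) / 14.63
Y = 66.83 + 11.66 * 38.48 / 14.63
Y = 66.83 + 448.6768 / 14.63
Y = 66.83 + 30.6683
Y = 97.4983

97.4983


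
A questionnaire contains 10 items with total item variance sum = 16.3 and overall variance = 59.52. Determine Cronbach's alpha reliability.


alpha = (k/(k-1)) * (1 - sum(si^2)/s_total^2)
= (10/9) * (1 - 16.3/59.52)
alpha = 0.8068

0.8068


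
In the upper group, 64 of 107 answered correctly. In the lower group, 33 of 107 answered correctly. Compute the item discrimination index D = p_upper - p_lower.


p_upper = 64/107 = 0.5981
p_lower = 33/107 = 0.3084
D = 0.5981 - 0.3084 = 0.2897

0.2897


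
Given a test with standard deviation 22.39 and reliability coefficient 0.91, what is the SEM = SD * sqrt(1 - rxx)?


SEM = SD * sqrt(1 - rxx)
SEM = 22.39 * sqrt(1 - 0.91)
SEM = 22.39 * sqrt(0.09) = 22.39 * 0.3
SEM = 6.717

6.717


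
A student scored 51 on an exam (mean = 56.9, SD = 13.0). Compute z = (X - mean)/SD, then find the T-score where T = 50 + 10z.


z = (X - mean) / SD = (51 - 56.9) / 13.0
z = -5.9 / 13.0
z = -0.4538
T-score = T = 50 + 10z
Carry z at full precision (z = -5.9 / 13.0) into the conversion:
T-score = 50 + 10 * (-5.9 / 13.0) = 50 + -59 / 13.0
T-score = 50 + -4.5385
T-score = 45.4615

45.4615


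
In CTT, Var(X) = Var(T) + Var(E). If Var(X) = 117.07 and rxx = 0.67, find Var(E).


var_true = rxx * var_obs = 0.67 * 117.07 = 78.4369
var_error = var_obs - var_true
var_error = 117.07 - 78.4369
var_error = 38.6331

38.6331


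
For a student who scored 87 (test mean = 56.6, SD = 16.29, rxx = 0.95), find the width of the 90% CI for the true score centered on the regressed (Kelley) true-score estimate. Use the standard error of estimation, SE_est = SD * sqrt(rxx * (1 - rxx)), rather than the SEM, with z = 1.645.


True score estimate = 0.95*87 + 0.05*56.6 = 85.48
SE_est = SD * sqrt(rxx * (1 - rxx)) = 16.29 * sqrt(0.95 * 0.05) = 16.29 * sqrt(0.0475) = 3.550323
CI = T_est +/- z * SE_est, so width = 2 * z * SE_est = 2 * 1.645 * 3.550323
Width = 11.6806

11.6806


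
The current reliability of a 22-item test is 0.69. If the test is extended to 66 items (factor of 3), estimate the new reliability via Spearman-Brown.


r_new = (n * rxx) / (1 + (n-1) * rxx)
r_new = (3 * 0.69) / (1 + 2 * 0.69)
r_new = 2.07 / 2.38
r_new = 0.8697

0.8697


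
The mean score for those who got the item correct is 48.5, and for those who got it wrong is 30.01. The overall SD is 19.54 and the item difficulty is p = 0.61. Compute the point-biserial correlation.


q = 1 - p = 0.39
rpb = ((M1 - M0) / SD) * sqrt(p * q)
rpb = ((48.5 - 30.01) / 19.54) * sqrt(0.61 * 0.39)
rpb = 0.4615

0.4615


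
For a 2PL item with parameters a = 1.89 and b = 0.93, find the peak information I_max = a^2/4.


For 2PL, max info at theta = b = 0.93
I_max = a^2 / 4 = 1.89^2 / 4
= 3.5721 / 4
I_max = 0.893

0.893


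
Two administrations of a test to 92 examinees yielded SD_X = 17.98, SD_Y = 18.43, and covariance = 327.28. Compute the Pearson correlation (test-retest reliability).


r = cov(X,Y) / (SD_X * SD_Y)
r = 327.28 / (17.98 * 18.43)
r = 327.28 / 331.3714
r = 0.9877

0.9877


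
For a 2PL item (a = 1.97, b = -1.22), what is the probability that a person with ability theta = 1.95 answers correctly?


a*(theta - b) = 1.97 * (1.95 - -1.22) = 6.2449
exp(-6.2449) = 0.0019
P = 1 / (1 + 0.0019)
P = 0.9981

0.9981


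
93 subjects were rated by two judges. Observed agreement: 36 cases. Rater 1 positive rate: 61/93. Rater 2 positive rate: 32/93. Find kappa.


P_o = 36/93 = 0.387097
P_e = (61*32 + 32*61) / 8649 = 0.451382
kappa = (P_o - P_e) / (1 - P_e)
kappa = (0.387097 - 0.451382) / (1 - 0.451382)
kappa = -0.1172

-0.1172


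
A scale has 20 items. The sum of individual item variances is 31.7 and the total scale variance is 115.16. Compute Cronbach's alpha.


alpha = (k/(k-1)) * (1 - sum(si^2)/s_total^2)
= (20/19) * (1 - 31.7/115.16)
alpha = 0.7629

0.7629


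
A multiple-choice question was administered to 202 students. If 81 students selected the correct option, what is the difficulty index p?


Item difficulty p = number correct / total examinees
p = 81 / 202
p = 0.401

0.401


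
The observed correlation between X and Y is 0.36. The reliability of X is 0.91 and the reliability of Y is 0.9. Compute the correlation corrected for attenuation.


r_corrected = rxy / sqrt(rxx * ryy)
= 0.36 / sqrt(0.91 * 0.9)
= 0.36 / sqrt(0.819)
= 0.36 / 0.904986
r_corrected = 0.3978

0.3978


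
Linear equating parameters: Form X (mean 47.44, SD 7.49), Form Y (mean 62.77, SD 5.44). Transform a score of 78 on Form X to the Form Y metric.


slope = SD_Y / SD_X = 5.44 / 7.49 ~ 0.7263
intercept = mean_Y - slope * mean_X = 62.77 - (5.44 / 7.49) * 47.44 ~ 28.3142
Y = slope * X + intercept. To avoid rounding drift from the rounded slope/intercept, evaluate the equivalent form Y = mean_Y + SD_Y * (X - mean_X) / SD_X at full precision:
Y = 62.77 + 5.44 * (78 - 47.44) / 7.49
Y = 62.77 + 5.44 * 30.56 / 7.49
Y = 62.77 + 166.2464 / 7.49
Y = 62.77 + 22.1958
Y = 84.9658

84.9658


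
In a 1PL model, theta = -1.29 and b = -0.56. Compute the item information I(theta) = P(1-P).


P = 1/(1+exp(-(-1.29--0.56))) = 0.3252
I = P*(1-P) = 0.3252 * 0.6748
I = 0.2194

0.2194


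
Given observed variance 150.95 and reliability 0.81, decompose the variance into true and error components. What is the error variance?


var_true = rxx * var_obs = 0.81 * 150.95 = 122.2695
var_error = var_obs - var_true
var_error = 150.95 - 122.2695
var_error = 28.6805

28.6805


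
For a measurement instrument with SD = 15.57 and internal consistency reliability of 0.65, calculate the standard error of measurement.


SEM = SD * sqrt(1 - rxx)
SEM = 15.57 * sqrt(1 - 0.65)
SEM = 15.57 * sqrt(0.35) = 15.57 * 0.591608
SEM = 9.2113

9.2113


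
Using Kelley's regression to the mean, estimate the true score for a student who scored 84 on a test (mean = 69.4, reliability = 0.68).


T_est = rxx * X + (1 - rxx) * mean
T_est = 0.68 * 84 + 0.32 * 69.4
T_est = 57.12 + 22.208
T_est = 79.328

79.328


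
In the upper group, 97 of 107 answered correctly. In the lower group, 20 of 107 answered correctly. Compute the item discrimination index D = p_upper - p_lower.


p_upper = 97/107 = 0.9065
p_lower = 20/107 = 0.1869
D = 0.9065 - 0.1869 = 0.7196

0.7196


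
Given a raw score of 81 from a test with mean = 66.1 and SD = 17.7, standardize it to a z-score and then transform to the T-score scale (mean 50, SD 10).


z = (X - mean) / SD = (81 - 66.1) / 17.7
z = 14.9 / 17.7
z = 0.8418
T-score = T = 50 + 10z
Carry z at full precision (z = 14.9 / 17.7) into the conversion:
T-score = 50 + 10 * (14.9 / 17.7) = 50 + 149 / 17.7
T-score = 50 + 8.4181
T-score = 58.4181

58.4181


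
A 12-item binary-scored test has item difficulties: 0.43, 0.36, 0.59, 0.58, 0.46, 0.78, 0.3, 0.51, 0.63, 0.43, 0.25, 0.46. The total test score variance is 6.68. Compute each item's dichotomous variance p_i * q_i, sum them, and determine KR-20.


For each item, compute p_i * q_i:
  Item 1: 0.43 * 0.57 = 0.2451
  Item 2: 0.36 * 0.64 = 0.2304
  Item 3: 0.59 * 0.41 = 0.2419
  Item 4: 0.58 * 0.42 = 0.2436
  Item 5: 0.46 * 0.54 = 0.2484
  Item 6: 0.78 * 0.22 = 0.1716
  Item 7: 0.3 * 0.7 = 0.21
  Item 8: 0.51 * 0.49 = 0.2499
  Item 9: 0.63 * 0.37 = 0.2331
  Item 10: 0.43 * 0.57 = 0.2451
  Item 11: 0.25 * 0.75 = 0.1875
  Item 12: 0.46 * 0.54 = 0.2484
Sum(p_i * q_i) = 0.2451 + 0.2304 + 0.2419 + 0.2436 + 0.2484 + 0.1716 + 0.21 + 0.2499 + 0.2331 + 0.2451 + 0.1875 + 0.2484 = 2.755
KR-20 = (k/(k-1)) * (1 - Sum(p_i*q_i) / Var_total)
= (12/11) * (1 - 2.755/6.68)
= 1.0909 * 0.5876
KR-20 = 0.641

0.641


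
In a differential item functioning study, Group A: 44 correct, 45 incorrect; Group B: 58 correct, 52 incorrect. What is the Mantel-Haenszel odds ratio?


Odds_A = 44/45 = 0.9778
Odds_B = 58/52 = 1.1154
OR = Odds_A / Odds_B = 0.9778 / 1.1154
Exactly, OR = (44 * 52) / (45 * 58) = 2288 / 2610
OR = 0.8766

0.8766


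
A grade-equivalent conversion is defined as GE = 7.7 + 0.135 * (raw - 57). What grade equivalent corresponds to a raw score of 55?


raw - median = 55 - 57 = -2
slope * diff = 0.135 * -2 = -0.27
GE = 7.7 + -0.27
GE = 7.43

7.43


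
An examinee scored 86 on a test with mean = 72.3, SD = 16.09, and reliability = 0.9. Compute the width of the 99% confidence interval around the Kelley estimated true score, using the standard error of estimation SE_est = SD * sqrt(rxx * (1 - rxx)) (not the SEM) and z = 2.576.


True score estimate = 0.9*86 + 0.1*72.3 = 84.63
SE_est = SD * sqrt(rxx * (1 - rxx)) = 16.09 * sqrt(0.9 * 0.1) = 16.09 * sqrt(0.09) = 4.827
CI = T_est +/- z * SE_est, so width = 2 * z * SE_est = 2 * 2.576 * 4.827
Width = 24.8687

24.8687


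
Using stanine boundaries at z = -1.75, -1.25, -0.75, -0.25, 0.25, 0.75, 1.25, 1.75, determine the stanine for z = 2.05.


Stanine boundaries: [-1.75, -1.25, -0.75, -0.25, 0.25, 0.75, 1.25, 1.75]
z = 2.05
Check each boundary:
  z >= -1.75 -> could be stanine 2
  z >= -1.25 -> could be stanine 3
  z >= -0.75 -> could be stanine 4
  z >= -0.25 -> could be stanine 5
  z >= 0.25 -> could be stanine 6
  z >= 0.75 -> could be stanine 7
  z >= 1.25 -> could be stanine 8
  z >= 1.75 -> could be stanine 9
Highest qualifying boundary gives stanine = 9

9


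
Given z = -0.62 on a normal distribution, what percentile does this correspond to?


CDF(z) = 0.5 * (1 + erf(z/sqrt(2)))
erf(-0.4384) = -0.4647
CDF = 0.2676
Percentile rank = 0.2676 * 100 = 26.76

26.76


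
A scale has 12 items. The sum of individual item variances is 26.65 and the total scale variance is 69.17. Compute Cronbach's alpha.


alpha = (k/(k-1)) * (1 - sum(si^2)/s_total^2)
= (12/11) * (1 - 26.65/69.17)
alpha = 0.6706

0.6706


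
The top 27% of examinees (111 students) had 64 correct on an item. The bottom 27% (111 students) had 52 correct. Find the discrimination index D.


p_upper = 64/111 = 0.5766
p_lower = 52/111 = 0.4685
D = 0.5766 - 0.4685 = 0.1081

0.1081


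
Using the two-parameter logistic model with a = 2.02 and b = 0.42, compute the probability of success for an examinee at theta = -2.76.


a*(theta - b) = 2.02 * (-2.76 - 0.42) = -6.4236
exp(--6.4236) = 616.2175
P = 1 / (1 + 616.2175)
P = 0.0016

0.0016


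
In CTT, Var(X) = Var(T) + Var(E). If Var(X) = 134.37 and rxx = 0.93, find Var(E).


var_true = rxx * var_obs = 0.93 * 134.37 = 124.9641
var_error = var_obs - var_true
var_error = 134.37 - 124.9641
var_error = 9.4059

9.4059


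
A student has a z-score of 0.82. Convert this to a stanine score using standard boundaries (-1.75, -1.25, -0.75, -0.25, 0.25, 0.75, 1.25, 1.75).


Stanine boundaries: [-1.75, -1.25, -0.75, -0.25, 0.25, 0.75, 1.25, 1.75]
z = 0.82
Check each boundary:
  z >= -1.75 -> could be stanine 2
  z >= -1.25 -> could be stanine 3
  z >= -0.75 -> could be stanine 4
  z >= -0.25 -> could be stanine 5
  z >= 0.25 -> could be stanine 6
  z >= 0.75 -> could be stanine 7
  z < 1.25
  z < 1.75
Highest qualifying boundary gives stanine = 7

7


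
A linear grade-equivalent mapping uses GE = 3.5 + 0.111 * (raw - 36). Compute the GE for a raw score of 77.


raw - median = 77 - 36 = 41
slope * diff = 0.111 * 41 = 4.551
GE = 3.5 + 4.551
GE = 8.051

8.051


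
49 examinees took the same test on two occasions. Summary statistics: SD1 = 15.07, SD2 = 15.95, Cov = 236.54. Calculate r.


r = cov(X,Y) / (SD_X * SD_Y)
r = 236.54 / (15.07 * 15.95)
r = 236.54 / 240.3665
r = 0.9841

0.9841


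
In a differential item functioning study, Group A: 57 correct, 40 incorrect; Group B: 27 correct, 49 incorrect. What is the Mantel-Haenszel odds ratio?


Odds_A = 57/40 = 1.425
Odds_B = 27/49 = 0.551
OR = Odds_A / Odds_B = 1.425 / 0.551
Exactly, OR = (57 * 49) / (40 * 27) = 2793 / 1080
OR = 2.5861

2.5861


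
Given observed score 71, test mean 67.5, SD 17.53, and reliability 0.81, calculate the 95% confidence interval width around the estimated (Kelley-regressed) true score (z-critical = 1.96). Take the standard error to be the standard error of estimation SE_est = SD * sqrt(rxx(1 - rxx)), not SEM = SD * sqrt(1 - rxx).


True score estimate = 0.81*71 + 0.19*67.5 = 70.335
SE_est = SD * sqrt(rxx * (1 - rxx)) = 17.53 * sqrt(0.81 * 0.19) = 17.53 * sqrt(0.1539) = 6.877035
CI = T_est +/- z * SE_est, so width = 2 * z * SE_est = 2 * 1.96 * 6.877035
Width = 26.958

26.958


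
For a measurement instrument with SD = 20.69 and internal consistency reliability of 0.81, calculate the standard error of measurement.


SEM = SD * sqrt(1 - rxx)
SEM = 20.69 * sqrt(1 - 0.81)
SEM = 20.69 * sqrt(0.19) = 20.69 * 0.43589
SEM = 9.0186

9.0186


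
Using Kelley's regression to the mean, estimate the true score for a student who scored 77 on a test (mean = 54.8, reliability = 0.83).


T_est = rxx * X + (1 - rxx) * mean
T_est = 0.83 * 77 + 0.17 * 54.8
T_est = 63.91 + 9.316
T_est = 73.226

73.226


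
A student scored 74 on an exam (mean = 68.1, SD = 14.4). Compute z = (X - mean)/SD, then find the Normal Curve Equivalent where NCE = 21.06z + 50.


z = (X - mean) / SD = (74 - 68.1) / 14.4
z = 5.9 / 14.4
z = 0.4097
NCE = NCE = 21.06z + 50
Carry z at full precision (z = 5.9 / 14.4) into the conversion:
NCE = 21.06 * (5.9 / 14.4) + 50 = 124.254 / 14.4 + 50
NCE = 8.6287 + 50
NCE = 58.6287

58.6287


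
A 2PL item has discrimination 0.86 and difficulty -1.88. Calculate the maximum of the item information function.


For 2PL, max info at theta = b = -1.88
I_max = a^2 / 4 = 0.86^2 / 4
= 0.7396 / 4
I_max = 0.1849

0.1849


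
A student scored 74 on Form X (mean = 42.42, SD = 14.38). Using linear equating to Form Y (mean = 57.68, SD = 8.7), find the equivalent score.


slope = SD_Y / SD_X = 8.7 / 14.38 ~ 0.605
intercept = mean_Y - slope * mean_X = 57.68 - (8.7 / 14.38) * 42.42 ~ 32.0156
Y = slope * X + intercept. To avoid rounding drift from the rounded slope/intercept, evaluate the equivalent form Y = mean_Y + SD_Y * (X - mean_X) / SD_X at full precision:
Y = 57.68 + 8.7 * (74 - 42.42) / 14.38
Y = 57.68 + 8.7 * 31.58 / 14.38
Y = 57.68 + 274.746 / 14.38
Y = 57.68 + 19.1061
Y = 76.7861

76.7861


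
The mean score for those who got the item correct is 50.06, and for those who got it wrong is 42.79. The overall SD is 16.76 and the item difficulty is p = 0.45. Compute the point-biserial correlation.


q = 1 - p = 0.55
rpb = ((M1 - M0) / SD) * sqrt(p * q)
rpb = ((50.06 - 42.79) / 16.76) * sqrt(0.45 * 0.55)
rpb = 0.2158

0.2158


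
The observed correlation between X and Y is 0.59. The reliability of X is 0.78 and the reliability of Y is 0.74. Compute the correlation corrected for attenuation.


r_corrected = rxy / sqrt(rxx * ryy)
= 0.59 / sqrt(0.78 * 0.74)
= 0.59 / sqrt(0.5772)
= 0.59 / 0.759737
r_corrected = 0.7766

0.7766


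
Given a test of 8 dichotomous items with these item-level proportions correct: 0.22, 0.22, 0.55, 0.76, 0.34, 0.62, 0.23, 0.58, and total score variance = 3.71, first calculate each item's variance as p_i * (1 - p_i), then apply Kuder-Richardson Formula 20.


For each item, compute p_i * q_i:
  Item 1: 0.22 * 0.78 = 0.1716
  Item 2: 0.22 * 0.78 = 0.1716
  Item 3: 0.55 * 0.45 = 0.2475
  Item 4: 0.76 * 0.24 = 0.1824
  Item 5: 0.34 * 0.66 = 0.2244
  Item 6: 0.62 * 0.38 = 0.2356
  Item 7: 0.23 * 0.77 = 0.1771
  Item 8: 0.58 * 0.42 = 0.2436
Sum(p_i * q_i) = 0.1716 + 0.1716 + 0.2475 + 0.1824 + 0.2244 + 0.2356 + 0.1771 + 0.2436 = 1.6538
KR-20 = (k/(k-1)) * (1 - Sum(p_i*q_i) / Var_total)
= (8/7) * (1 - 1.6538/3.71)
= 1.1429 * 0.5542
KR-20 = 0.6334

0.6334


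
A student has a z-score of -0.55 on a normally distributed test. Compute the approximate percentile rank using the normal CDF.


CDF(z) = 0.5 * (1 + erf(z/sqrt(2)))
erf(-0.3889) = -0.4177
CDF = 0.2912
Percentile rank = 0.2912 * 100 = 29.12

29.12


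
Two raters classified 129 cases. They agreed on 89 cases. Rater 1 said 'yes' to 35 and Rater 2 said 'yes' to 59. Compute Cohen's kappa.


P_o = 89/129 = 0.689922
P_e = (35*59 + 94*70) / 16641 = 0.5195
kappa = (P_o - P_e) / (1 - P_e)
kappa = (0.689922 - 0.5195) / (1 - 0.5195)
kappa = 0.3547

0.3547


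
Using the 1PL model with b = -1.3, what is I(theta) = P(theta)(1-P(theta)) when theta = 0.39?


P = 1/(1+exp(-(0.39--1.3))) = 0.8442
I = P*(1-P) = 0.8442 * 0.1558
I = 0.1315

0.1315


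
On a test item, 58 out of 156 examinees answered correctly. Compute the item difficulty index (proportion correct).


Item difficulty p = number correct / total examinees
p = 58 / 156
p = 0.3718

0.3718


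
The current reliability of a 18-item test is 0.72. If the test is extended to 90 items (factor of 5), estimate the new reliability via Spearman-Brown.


r_new = (n * rxx) / (1 + (n-1) * rxx)
r_new = (5 * 0.72) / (1 + 4 * 0.72)
r_new = 3.6 / 3.88
r_new = 0.9278

0.9278


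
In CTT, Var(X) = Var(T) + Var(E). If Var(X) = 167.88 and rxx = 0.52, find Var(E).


var_true = rxx * var_obs = 0.52 * 167.88 = 87.2976
var_error = var_obs - var_true
var_error = 167.88 - 87.2976
var_error = 80.5824

80.5824


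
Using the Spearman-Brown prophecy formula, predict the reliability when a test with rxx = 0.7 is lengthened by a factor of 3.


r_new = (n * rxx) / (1 + (n-1) * rxx)
r_new = (3 * 0.7) / (1 + 2 * 0.7)
r_new = 2.1 / 2.4
r_new = 0.875

0.875


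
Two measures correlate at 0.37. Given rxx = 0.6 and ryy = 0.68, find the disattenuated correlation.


r_corrected = rxy / sqrt(rxx * ryy)
= 0.37 / sqrt(0.6 * 0.68)
= 0.37 / sqrt(0.408)
= 0.37 / 0.638749
r_corrected = 0.5793

0.5793


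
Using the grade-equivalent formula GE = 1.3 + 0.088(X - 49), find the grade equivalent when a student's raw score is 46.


raw - median = 46 - 49 = -3
slope * diff = 0.088 * -3 = -0.264
GE = 1.3 + -0.264
GE = 1.036

1.036


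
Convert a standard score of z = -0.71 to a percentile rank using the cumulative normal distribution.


CDF(z) = 0.5 * (1 + erf(z/sqrt(2)))
erf(-0.502) = -0.5223
CDF = 0.2389
Percentile rank = 0.2389 * 100 = 23.89

23.89


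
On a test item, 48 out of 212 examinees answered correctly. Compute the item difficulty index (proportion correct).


Item difficulty p = number correct / total examinees
p = 48 / 212
p = 0.2264

0.2264


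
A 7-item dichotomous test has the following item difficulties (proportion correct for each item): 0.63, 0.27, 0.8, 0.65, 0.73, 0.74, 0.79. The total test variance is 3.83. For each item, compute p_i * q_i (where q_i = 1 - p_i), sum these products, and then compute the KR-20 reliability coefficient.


For each item, compute p_i * q_i:
  Item 1: 0.63 * 0.37 = 0.2331
  Item 2: 0.27 * 0.73 = 0.1971
  Item 3: 0.8 * 0.2 = 0.16
  Item 4: 0.65 * 0.35 = 0.2275
  Item 5: 0.73 * 0.27 = 0.1971
  Item 6: 0.74 * 0.26 = 0.1924
  Item 7: 0.79 * 0.21 = 0.1659
Sum(p_i * q_i) = 0.2331 + 0.1971 + 0.16 + 0.2275 + 0.1971 + 0.1924 + 0.1659 = 1.3731
KR-20 = (k/(k-1)) * (1 - Sum(p_i*q_i) / Var_total)
= (7/6) * (1 - 1.3731/3.83)
= 1.1667 * 0.6415
KR-20 = 0.7484

0.7484


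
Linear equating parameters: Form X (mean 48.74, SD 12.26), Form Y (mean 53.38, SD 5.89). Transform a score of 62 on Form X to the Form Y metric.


slope = SD_Y / SD_X = 5.89 / 12.26 ~ 0.4804
intercept = mean_Y - slope * mean_X = 53.38 - (5.89 / 12.26) * 48.74 ~ 29.9641
Y = slope * X + intercept. To avoid rounding drift from the rounded slope/intercept, evaluate the equivalent form Y = mean_Y + SD_Y * (X - mean_X) / SD_X at full precision:
Y = 53.38 + 5.89 * (62 - 48.74) / 12.26
Y = 53.38 + 5.89 * 13.26 / 12.26
Y = 53.38 + 78.1014 / 12.26
Y = 53.38 + 6.3704
Y = 59.7504

59.7504


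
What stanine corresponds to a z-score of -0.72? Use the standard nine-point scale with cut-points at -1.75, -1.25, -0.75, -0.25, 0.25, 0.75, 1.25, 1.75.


Stanine boundaries: [-1.75, -1.25, -0.75, -0.25, 0.25, 0.75, 1.25, 1.75]
z = -0.72
Check each boundary:
  z >= -1.75 -> could be stanine 2
  z >= -1.25 -> could be stanine 3
  z >= -0.75 -> could be stanine 4
  z < -0.25
  z < 0.25
  z < 0.75
  z < 1.25
  z < 1.75
Highest qualifying boundary gives stanine = 4

4


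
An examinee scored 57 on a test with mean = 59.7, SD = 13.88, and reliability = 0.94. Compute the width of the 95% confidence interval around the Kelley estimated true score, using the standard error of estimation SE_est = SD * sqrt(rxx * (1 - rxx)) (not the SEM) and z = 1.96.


True score estimate = 0.94*57 + 0.06*59.7 = 57.162
SE_est = SD * sqrt(rxx * (1 - rxx)) = 13.88 * sqrt(0.94 * 0.06) = 13.88 * sqrt(0.0564) = 3.296317
CI = T_est +/- z * SE_est, so width = 2 * z * SE_est = 2 * 1.96 * 3.296317
Width = 12.9216

12.9216


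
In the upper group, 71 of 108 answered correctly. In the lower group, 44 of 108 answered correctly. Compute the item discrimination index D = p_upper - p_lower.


p_upper = 71/108 = 0.6574
p_lower = 44/108 = 0.4074
D = 0.6574 - 0.4074 = 0.25

0.25


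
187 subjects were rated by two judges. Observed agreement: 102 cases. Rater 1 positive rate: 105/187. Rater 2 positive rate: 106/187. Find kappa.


P_o = 102/187 = 0.545455
P_e = (105*106 + 82*81) / 34969 = 0.508222
kappa = (P_o - P_e) / (1 - P_e)
kappa = (0.545455 - 0.508222) / (1 - 0.508222)
kappa = 0.0757

0.0757


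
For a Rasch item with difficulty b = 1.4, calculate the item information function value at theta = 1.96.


P = 1/(1+exp(-(1.96-1.4))) = 0.6365
I = P*(1-P) = 0.6365 * 0.3635
I = 0.2314

0.2314


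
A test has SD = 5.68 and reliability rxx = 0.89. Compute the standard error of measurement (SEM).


SEM = SD * sqrt(1 - rxx)
SEM = 5.68 * sqrt(1 - 0.89)
SEM = 5.68 * sqrt(0.11) = 5.68 * 0.331662
SEM = 1.8838

1.8838


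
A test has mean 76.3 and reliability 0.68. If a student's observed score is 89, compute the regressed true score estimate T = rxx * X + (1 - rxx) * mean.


T_est = rxx * X + (1 - rxx) * mean
T_est = 0.68 * 89 + 0.32 * 76.3
T_est = 60.52 + 24.416
T_est = 84.936

84.936


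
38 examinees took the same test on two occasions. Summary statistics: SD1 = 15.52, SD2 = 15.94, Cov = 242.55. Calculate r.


r = cov(X,Y) / (SD_X * SD_Y)
r = 242.55 / (15.52 * 15.94)
r = 242.55 / 247.3888
r = 0.9804

0.9804


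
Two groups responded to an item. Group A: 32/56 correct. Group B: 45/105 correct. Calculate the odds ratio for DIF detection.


Odds_A = 32/24 = 1.3333
Odds_B = 45/60 = 0.75
OR = Odds_A / Odds_B = 1.3333 / 0.75
Exactly, OR = (32 * 60) / (24 * 45) = 1920 / 1080
OR = 1.7778

1.7778


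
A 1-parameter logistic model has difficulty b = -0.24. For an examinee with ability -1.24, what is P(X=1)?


theta - b = -1.24 - -0.24 = -1.0
exp(-(theta - b)) = exp(1.0) = 2.7183
P = 1 / (1 + 2.7183)
P = 0.2689

0.2689


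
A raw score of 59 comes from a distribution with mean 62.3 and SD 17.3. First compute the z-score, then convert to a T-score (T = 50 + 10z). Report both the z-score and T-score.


z = (X - mean) / SD = (59 - 62.3) / 17.3
z = -3.3 / 17.3
z = -0.1908
T-score = T = 50 + 10z
Carry z at full precision (z = -3.3 / 17.3) into the conversion:
T-score = 50 + 10 * (-3.3 / 17.3) = 50 + -33 / 17.3
T-score = 50 + -1.9075
T-score = 48.0925

48.0925


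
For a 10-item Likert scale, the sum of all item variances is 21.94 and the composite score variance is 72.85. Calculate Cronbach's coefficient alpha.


alpha = (k/(k-1)) * (1 - sum(si^2)/s_total^2)
= (10/9) * (1 - 21.94/72.85)
alpha = 0.7765

0.7765


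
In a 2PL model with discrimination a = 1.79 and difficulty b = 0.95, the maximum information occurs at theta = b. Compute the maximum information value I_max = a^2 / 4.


For 2PL, max info at theta = b = 0.95
I_max = a^2 / 4 = 1.79^2 / 4
= 3.2041 / 4
I_max = 0.801

0.801


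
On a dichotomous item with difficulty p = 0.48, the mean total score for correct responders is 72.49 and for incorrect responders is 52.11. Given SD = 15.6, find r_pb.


q = 1 - p = 0.52
rpb = ((M1 - M0) / SD) * sqrt(p * q)
rpb = ((72.49 - 52.11) / 15.6) * sqrt(0.48 * 0.52)
rpb = 0.6527

0.6527


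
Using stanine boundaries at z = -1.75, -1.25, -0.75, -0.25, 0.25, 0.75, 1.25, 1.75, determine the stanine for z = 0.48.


Stanine boundaries: [-1.75, -1.25, -0.75, -0.25, 0.25, 0.75, 1.25, 1.75]
z = 0.48
Check each boundary:
  z >= -1.75 -> could be stanine 2
  z >= -1.25 -> could be stanine 3
  z >= -0.75 -> could be stanine 4
  z >= -0.25 -> could be stanine 5
  z >= 0.25 -> could be stanine 6
  z < 0.75
  z < 1.25
  z < 1.75
Highest qualifying boundary gives stanine = 6

6


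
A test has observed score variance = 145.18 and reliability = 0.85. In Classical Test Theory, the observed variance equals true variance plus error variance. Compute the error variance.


var_true = rxx * var_obs = 0.85 * 145.18 = 123.403
var_error = var_obs - var_true
var_error = 145.18 - 123.403
var_error = 21.777

21.777


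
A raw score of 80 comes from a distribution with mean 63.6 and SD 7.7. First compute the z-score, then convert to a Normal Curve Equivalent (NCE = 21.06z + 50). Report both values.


z = (X - mean) / SD = (80 - 63.6) / 7.7
z = 16.4 / 7.7
z = 2.1299
NCE = NCE = 21.06z + 50
Carry z at full precision (z = 16.4 / 7.7) into the conversion:
NCE = 21.06 * (16.4 / 7.7) + 50 = 345.384 / 7.7 + 50
NCE = 44.8551 + 50
NCE = 94.8551

94.8551


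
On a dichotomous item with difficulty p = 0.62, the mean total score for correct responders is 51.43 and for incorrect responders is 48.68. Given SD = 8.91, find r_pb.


q = 1 - p = 0.38
rpb = ((M1 - M0) / SD) * sqrt(p * q)
rpb = ((51.43 - 48.68) / 8.91) * sqrt(0.62 * 0.38)
rpb = 0.1498

0.1498


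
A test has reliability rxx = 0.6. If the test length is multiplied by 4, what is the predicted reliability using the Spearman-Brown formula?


r_new = (n * rxx) / (1 + (n-1) * rxx)
r_new = (4 * 0.6) / (1 + 3 * 0.6)
r_new = 2.4 / 2.8
r_new = 0.8571

0.8571


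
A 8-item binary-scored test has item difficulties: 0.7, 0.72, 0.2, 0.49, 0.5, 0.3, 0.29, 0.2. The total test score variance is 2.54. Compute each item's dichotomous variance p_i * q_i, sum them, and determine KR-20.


For each item, compute p_i * q_i:
  Item 1: 0.7 * 0.3 = 0.21
  Item 2: 0.72 * 0.28 = 0.2016
  Item 3: 0.2 * 0.8 = 0.16
  Item 4: 0.49 * 0.51 = 0.2499
  Item 5: 0.5 * 0.5 = 0.25
  Item 6: 0.3 * 0.7 = 0.21
  Item 7: 0.29 * 0.71 = 0.2059
  Item 8: 0.2 * 0.8 = 0.16
Sum(p_i * q_i) = 0.21 + 0.2016 + 0.16 + 0.2499 + 0.25 + 0.21 + 0.2059 + 0.16 = 1.6474
KR-20 = (k/(k-1)) * (1 - Sum(p_i*q_i) / Var_total)
= (8/7) * (1 - 1.6474/2.54)
= 1.1429 * 0.3514
KR-20 = 0.4016

0.4016


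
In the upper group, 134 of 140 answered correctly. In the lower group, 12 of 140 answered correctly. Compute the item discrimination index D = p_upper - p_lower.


p_upper = 134/140 = 0.9571
p_lower = 12/140 = 0.0857
D = 0.9571 - 0.0857 = 0.8714

0.8714


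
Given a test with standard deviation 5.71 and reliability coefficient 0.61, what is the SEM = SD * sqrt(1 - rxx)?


SEM = SD * sqrt(1 - rxx)
SEM = 5.71 * sqrt(1 - 0.61)
SEM = 5.71 * sqrt(0.39) = 5.71 * 0.6245
SEM = 3.5659

3.5659


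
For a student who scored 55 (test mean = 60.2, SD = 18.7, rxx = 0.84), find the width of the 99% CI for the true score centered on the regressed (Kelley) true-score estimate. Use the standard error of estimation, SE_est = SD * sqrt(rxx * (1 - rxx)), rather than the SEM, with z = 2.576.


True score estimate = 0.84*55 + 0.16*60.2 = 55.832
SE_est = SD * sqrt(rxx * (1 - rxx)) = 18.7 * sqrt(0.84 * 0.16) = 18.7 * sqrt(0.1344) = 6.855533
CI = T_est +/- z * SE_est, so width = 2 * z * SE_est = 2 * 2.576 * 6.855533
Width = 35.3197

35.3197


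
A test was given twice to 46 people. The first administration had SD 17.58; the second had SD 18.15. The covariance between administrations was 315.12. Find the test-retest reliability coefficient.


r = cov(X,Y) / (SD_X * SD_Y)
r = 315.12 / (17.58 * 18.15)
r = 315.12 / 319.077
r = 0.9876

0.9876


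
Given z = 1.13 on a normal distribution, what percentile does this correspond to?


CDF(z) = 0.5 * (1 + erf(z/sqrt(2)))
erf(0.799) = 0.7415
CDF = 0.8708
Percentile rank = 0.8708 * 100 = 87.08

87.08


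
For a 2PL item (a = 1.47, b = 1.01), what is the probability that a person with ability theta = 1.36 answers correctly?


a*(theta - b) = 1.47 * (1.36 - 1.01) = 0.5145
exp(-0.5145) = 0.5978
P = 1 / (1 + 0.5978)
P = 0.6259

0.6259


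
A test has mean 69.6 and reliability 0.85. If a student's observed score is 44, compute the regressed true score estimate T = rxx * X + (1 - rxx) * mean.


T_est = rxx * X + (1 - rxx) * mean
T_est = 0.85 * 44 + 0.15 * 69.6
T_est = 37.4 + 10.44
T_est = 47.84

47.84


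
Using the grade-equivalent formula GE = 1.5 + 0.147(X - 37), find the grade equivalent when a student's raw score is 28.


raw - median = 28 - 37 = -9
slope * diff = 0.147 * -9 = -1.323
GE = 1.5 + -1.323
GE = 0.177

0.177


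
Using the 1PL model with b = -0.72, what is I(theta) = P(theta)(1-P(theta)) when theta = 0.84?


P = 1/(1+exp(-(0.84--0.72))) = 0.8264
I = P*(1-P) = 0.8264 * 0.1736
I = 0.1435

0.1435


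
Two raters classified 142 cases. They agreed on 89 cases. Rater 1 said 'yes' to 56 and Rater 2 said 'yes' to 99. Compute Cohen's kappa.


P_o = 89/142 = 0.626761
P_e = (56*99 + 86*43) / 20164 = 0.458342
kappa = (P_o - P_e) / (1 - P_e)
kappa = (0.626761 - 0.458342) / (1 - 0.458342)
kappa = 0.3109

0.3109


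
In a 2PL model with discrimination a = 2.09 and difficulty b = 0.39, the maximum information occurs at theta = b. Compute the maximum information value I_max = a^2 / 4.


For 2PL, max info at theta = b = 0.39
I_max = a^2 / 4 = 2.09^2 / 4
= 4.3681 / 4
I_max = 1.092

1.092


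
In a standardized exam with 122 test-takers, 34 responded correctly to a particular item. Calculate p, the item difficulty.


Item difficulty p = number correct / total examinees
p = 34 / 122
p = 0.2787

0.2787


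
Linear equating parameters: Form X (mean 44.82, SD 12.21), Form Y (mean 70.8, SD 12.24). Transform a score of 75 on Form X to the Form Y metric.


slope = SD_Y / SD_X = 12.24 / 12.21 ~ 1.0025
intercept = mean_Y - slope * mean_X = 70.8 - (12.24 / 12.21) * 44.82 ~ 25.8699
Y = slope * X + intercept. To avoid rounding drift from the rounded slope/intercept, evaluate the equivalent form Y = mean_Y + SD_Y * (X - mean_X) / SD_X at full precision:
Y = 70.8 + 12.24 * (75 - 44.82) / 12.21
Y = 70.8 + 12.24 * 30.18 / 12.21
Y = 70.8 + 369.4032 / 12.21
Y = 70.8 + 30.2542
Y = 101.0542

101.0542


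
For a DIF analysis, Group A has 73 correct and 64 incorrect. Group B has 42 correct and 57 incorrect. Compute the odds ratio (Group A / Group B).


Odds_A = 73/64 = 1.1406
Odds_B = 42/57 = 0.7368
OR = Odds_A / Odds_B = 1.1406 / 0.7368
Exactly, OR = (73 * 57) / (64 * 42) = 4161 / 2688
OR = 1.548

1.548


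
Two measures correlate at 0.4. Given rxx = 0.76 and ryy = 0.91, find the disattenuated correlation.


r_corrected = rxy / sqrt(rxx * ryy)
= 0.4 / sqrt(0.76 * 0.91)
= 0.4 / sqrt(0.6916)
= 0.4 / 0.831625
r_corrected = 0.481

0.481


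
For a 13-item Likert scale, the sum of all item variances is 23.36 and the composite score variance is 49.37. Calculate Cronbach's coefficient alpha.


alpha = (k/(k-1)) * (1 - sum(si^2)/s_total^2)
= (13/12) * (1 - 23.36/49.37)
alpha = 0.5707

0.5707


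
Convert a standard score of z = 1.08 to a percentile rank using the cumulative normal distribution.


CDF(z) = 0.5 * (1 + erf(z/sqrt(2)))
erf(0.7637) = 0.7199
CDF = 0.8599
Percentile rank = 0.8599 * 100 = 85.99

85.99


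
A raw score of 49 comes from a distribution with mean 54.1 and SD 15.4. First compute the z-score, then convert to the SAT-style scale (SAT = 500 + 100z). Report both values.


z = (X - mean) / SD = (49 - 54.1) / 15.4
z = -5.1 / 15.4
z = -0.3312
SAT-scale = SAT = 500 + 100z
Carry z at full precision (z = -5.1 / 15.4) into the conversion:
SAT-scale = 500 + 100 * (-5.1 / 15.4) = 500 + -510 / 15.4
SAT-scale = 500 + -33.1169
SAT-scale = 466.8831

466.8831


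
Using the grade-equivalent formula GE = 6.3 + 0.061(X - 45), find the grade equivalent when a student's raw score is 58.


raw - median = 58 - 45 = 13
slope * diff = 0.061 * 13 = 0.793
GE = 6.3 + 0.793
GE = 7.093

7.093


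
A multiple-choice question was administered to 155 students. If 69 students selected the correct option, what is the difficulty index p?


Item difficulty p = number correct / total examinees
p = 69 / 155
p = 0.4452

0.4452


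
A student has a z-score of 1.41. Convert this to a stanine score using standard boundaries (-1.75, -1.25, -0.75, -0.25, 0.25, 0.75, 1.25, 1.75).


Stanine boundaries: [-1.75, -1.25, -0.75, -0.25, 0.25, 0.75, 1.25, 1.75]
z = 1.41
Check each boundary:
  z >= -1.75 -> could be stanine 2
  z >= -1.25 -> could be stanine 3
  z >= -0.75 -> could be stanine 4
  z >= -0.25 -> could be stanine 5
  z >= 0.25 -> could be stanine 6
  z >= 0.75 -> could be stanine 7
  z >= 1.25 -> could be stanine 8
  z < 1.75
Highest qualifying boundary gives stanine = 8

8


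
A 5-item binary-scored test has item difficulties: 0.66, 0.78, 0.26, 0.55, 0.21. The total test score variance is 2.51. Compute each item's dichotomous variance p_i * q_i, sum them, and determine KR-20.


For each item, compute p_i * q_i:
  Item 1: 0.66 * 0.34 = 0.2244
  Item 2: 0.78 * 0.22 = 0.1716
  Item 3: 0.26 * 0.74 = 0.1924
  Item 4: 0.55 * 0.45 = 0.2475
  Item 5: 0.21 * 0.79 = 0.1659
Sum(p_i * q_i) = 0.2244 + 0.1716 + 0.1924 + 0.2475 + 0.1659 = 1.0018
KR-20 = (k/(k-1)) * (1 - Sum(p_i*q_i) / Var_total)
= (5/4) * (1 - 1.0018/2.51)
= 1.25 * 0.6009
KR-20 = 0.7511

0.7511


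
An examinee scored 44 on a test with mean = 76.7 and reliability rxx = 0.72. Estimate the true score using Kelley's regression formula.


T_est = rxx * X + (1 - rxx) * mean
T_est = 0.72 * 44 + 0.28 * 76.7
T_est = 31.68 + 21.476
T_est = 53.156

53.156


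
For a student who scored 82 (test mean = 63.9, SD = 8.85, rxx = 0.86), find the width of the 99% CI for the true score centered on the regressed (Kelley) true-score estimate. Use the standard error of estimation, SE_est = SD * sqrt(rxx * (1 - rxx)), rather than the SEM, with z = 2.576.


True score estimate = 0.86*82 + 0.14*63.9 = 79.466
SE_est = SD * sqrt(rxx * (1 - rxx)) = 8.85 * sqrt(0.86 * 0.14) = 8.85 * sqrt(0.1204) = 3.070835
CI = T_est +/- z * SE_est, so width = 2 * z * SE_est = 2 * 2.576 * 3.070835
Width = 15.8209

15.8209


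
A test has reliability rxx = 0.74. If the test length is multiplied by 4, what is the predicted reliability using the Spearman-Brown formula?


r_new = (n * rxx) / (1 + (n-1) * rxx)
r_new = (4 * 0.74) / (1 + 3 * 0.74)
r_new = 2.96 / 3.22
r_new = 0.9193

0.9193


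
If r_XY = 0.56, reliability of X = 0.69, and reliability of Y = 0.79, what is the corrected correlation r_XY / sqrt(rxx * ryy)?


r_corrected = rxy / sqrt(rxx * ryy)
= 0.56 / sqrt(0.69 * 0.79)
= 0.56 / sqrt(0.5451)
= 0.56 / 0.738309
r_corrected = 0.7585

0.7585


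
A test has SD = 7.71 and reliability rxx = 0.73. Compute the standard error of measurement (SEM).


SEM = SD * sqrt(1 - rxx)
SEM = 7.71 * sqrt(1 - 0.73)
SEM = 7.71 * sqrt(0.27) = 7.71 * 0.519615
SEM = 4.0062

4.0062
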